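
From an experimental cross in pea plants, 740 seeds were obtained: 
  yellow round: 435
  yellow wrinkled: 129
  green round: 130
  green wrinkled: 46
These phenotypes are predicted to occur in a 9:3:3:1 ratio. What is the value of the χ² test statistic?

Expected counts for N = 740 under a 9:3:3:1 ratio (total parts = 16):
  yellow round: 740 × 9/16 = 416.25
  yellow wrinkled: 740 × 3/16 = 138.75
  green round: 740 × 3/16 = 138.75
  green wrinkled: 740 × 1/16 = 46.25
χ² = Σ (O − E)² / E
  yellow round: (435 − 416.25)² / 416.25 = 0.8446
  yellow wrinkled: (129 − 138.75)² / 138.75 = 0.6851
  green round: (130 − 138.75)² / 138.75 = 0.5518
  green wrinkled: (46 − 46.25)² / 46.25 = 0.0014
χ² = 0.8446 + 0.6851 + 0.5518 + 0.0014 = 2.0829 ≈ 2.083

2.083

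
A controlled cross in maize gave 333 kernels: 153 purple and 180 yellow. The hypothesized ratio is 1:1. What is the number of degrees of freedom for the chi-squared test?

1

A goodness-of-fit test with 2 phenotype classes has df = 2 − 1 = 1.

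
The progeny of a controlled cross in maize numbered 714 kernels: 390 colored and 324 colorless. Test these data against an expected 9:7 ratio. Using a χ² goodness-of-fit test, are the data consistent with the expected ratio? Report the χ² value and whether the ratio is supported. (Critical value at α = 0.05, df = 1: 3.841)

0.769; consistent

Total ratio parts = 16. Expected numbers out of 714:
  colored: 714 × 9/16 = 401.625
  colorless: 714 × 7/16 = 312.375
χ² = Σ (O − E)² / E
  colored: (390 − 401.625)² / 401.625 = 0.3365
  colorless: (324 − 312.375)² / 312.375 = 0.4326
χ² = 0.3365 + 0.4326 = 0.7691 ≈ 0.769
Degrees of freedom = 2 − 1 = 1; critical value at α = 0.05 is 3.841.
Since 0.769 < 3.841, we fail to reject the null hypothesis — the data are consistent with the 9:7 ratio.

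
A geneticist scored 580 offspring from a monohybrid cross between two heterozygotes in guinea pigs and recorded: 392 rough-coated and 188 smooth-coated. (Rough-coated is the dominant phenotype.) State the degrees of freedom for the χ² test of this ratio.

1

For a monohybrid cross between heterozygotes with complete dominance, the expected phenotypic ratio is 3:1.
A goodness-of-fit test with 2 phenotype classes has df = 2 − 1 = 1.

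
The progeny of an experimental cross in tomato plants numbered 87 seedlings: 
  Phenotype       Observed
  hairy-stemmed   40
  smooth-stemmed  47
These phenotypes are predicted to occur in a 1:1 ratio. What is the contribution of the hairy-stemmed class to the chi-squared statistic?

Expected counts for N = 87 under a 1:1 ratio (total parts = 2):
  hairy-stemmed: 87 × 1/2 = 43.5
  smooth-stemmed: 87 × 1/2 = 43.5
Contribution of hairy-stemmed: (40 − 43.5)² / 43.5 = 0.2816

0.282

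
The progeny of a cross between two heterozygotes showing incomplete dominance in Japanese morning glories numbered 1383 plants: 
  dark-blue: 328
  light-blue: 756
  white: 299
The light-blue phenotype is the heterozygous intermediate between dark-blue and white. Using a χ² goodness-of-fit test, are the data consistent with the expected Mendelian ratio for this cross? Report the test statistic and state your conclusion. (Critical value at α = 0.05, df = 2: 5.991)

13.249; not consistent

With incomplete dominance, a heterozygote × heterozygote cross gives a 1:2:1 phenotypic ratio.
The 1:2:1 ratio has 4 parts, so with N = 1383 the expected counts are:
  dark-blue: 1383 × 1/4 = 345.75
  light-blue: 1383 × 2/4 = 691.5
  white: 1383 × 1/4 = 345.75
χ² = Σ (O − E)² / E
  dark-blue: (328 − 345.75)² / 345.75 = 0.9112
  light-blue: (756 − 691.5)² / 691.5 = 6.0163
  white: (299 − 345.75)² / 345.75 = 6.3212
χ² = 0.9112 + 6.0163 + 6.3212 = 13.2487 ≈ 13.249
Degrees of freedom = 3 − 1 = 2; critical value at α = 0.05 is 5.991.
Since 13.249 > 5.991, we reject the null hypothesis — the data do not fit the 1:2:1 ratio.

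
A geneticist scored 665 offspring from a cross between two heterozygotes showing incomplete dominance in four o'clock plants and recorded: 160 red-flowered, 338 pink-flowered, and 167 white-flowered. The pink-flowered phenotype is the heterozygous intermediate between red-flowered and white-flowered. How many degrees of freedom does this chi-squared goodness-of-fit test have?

2

With incomplete dominance, a heterozygote × heterozygote cross gives a 1:2:1 phenotypic ratio.
A goodness-of-fit test with 3 phenotype classes has df = 3 − 1 = 2.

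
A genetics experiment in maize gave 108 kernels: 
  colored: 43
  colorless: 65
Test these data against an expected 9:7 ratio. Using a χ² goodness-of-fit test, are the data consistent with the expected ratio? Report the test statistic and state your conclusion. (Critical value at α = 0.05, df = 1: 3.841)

11.854; not consistent

Total ratio parts = 16. Expected numbers out of 108:
  colored: 108 × 9/16 = 60.75
  colorless: 108 × 7/16 = 47.25
χ² = Σ (O − E)² / E
  colored: (43 − 60.75)² / 60.75 = 5.1862
  colorless: (65 − 47.25)² / 47.25 = 6.6680
χ² = 5.1862 + 6.6680 = 11.8542 ≈ 11.854
Degrees of freedom = 2 − 1 = 1; critical value at α = 0.05 is 3.841.
Since 11.854 > 3.841, we reject the null hypothesis — the data do not fit the 9:7 ratio.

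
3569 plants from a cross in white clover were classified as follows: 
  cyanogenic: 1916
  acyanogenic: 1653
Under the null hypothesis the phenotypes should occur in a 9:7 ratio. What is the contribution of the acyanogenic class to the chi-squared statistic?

Total ratio parts = 16. Expected numbers out of 3569:
  cyanogenic: 3569 × 9/16 = 2007.5625
  acyanogenic: 3569 × 7/16 = 1561.4375
Contribution of acyanogenic: (1653 − 1561.4375)² / 1561.4375 = 5.3692

5.369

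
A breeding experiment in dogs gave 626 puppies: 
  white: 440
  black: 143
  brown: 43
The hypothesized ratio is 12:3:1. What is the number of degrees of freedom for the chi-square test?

A goodness-of-fit test with 3 phenotype classes has df = 3 − 1 = 2.

2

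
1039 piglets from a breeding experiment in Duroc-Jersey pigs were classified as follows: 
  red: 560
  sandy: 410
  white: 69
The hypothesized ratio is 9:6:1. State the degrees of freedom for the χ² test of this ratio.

2

A goodness-of-fit test with 3 phenotype classes has df = 3 − 1 = 2.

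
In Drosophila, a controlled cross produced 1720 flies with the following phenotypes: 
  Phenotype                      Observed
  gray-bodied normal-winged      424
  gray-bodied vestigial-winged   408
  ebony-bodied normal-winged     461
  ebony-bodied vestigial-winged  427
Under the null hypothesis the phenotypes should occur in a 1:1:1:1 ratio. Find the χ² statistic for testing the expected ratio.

3.465

The 1:1:1:1 ratio has 4 parts, so with N = 1720 the expected counts are:
  gray-bodied normal-winged: 1720 × 1/4 = 430
  gray-bodied vestigial-winged: 1720 × 1/4 = 430
  ebony-bodied normal-winged: 1720 × 1/4 = 430
  ebony-bodied vestigial-winged: 1720 × 1/4 = 430
χ² = Σ (O − E)² / E
  gray-bodied normal-winged: (424 − 430)² / 430 = 0.0837
  gray-bodied vestigial-winged: (408 − 430)² / 430 = 1.1256
  ebony-bodied normal-winged: (461 − 430)² / 430 = 2.2349
  ebony-bodied vestigial-winged: (427 − 430)² / 430 = 0.0209
χ² = 0.0837 + 1.1256 + 2.2349 + 0.0209 = 3.4651 ≈ 3.465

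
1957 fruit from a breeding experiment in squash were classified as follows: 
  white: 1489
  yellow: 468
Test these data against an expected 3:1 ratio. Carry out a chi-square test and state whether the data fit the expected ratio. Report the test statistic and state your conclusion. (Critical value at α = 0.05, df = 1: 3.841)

Expected counts for N = 1957 under a 3:1 ratio (total parts = 4):
  white: 1957 × 3/4 = 1467.75
  yellow: 1957 × 1/4 = 489.25
χ² = Σ (O − E)² / E
  white: (1489 − 1467.75)² / 1467.75 = 0.3077
  yellow: (468 − 489.25)² / 489.25 = 0.9230
χ² = 0.3077 + 0.9230 = 1.2307 ≈ 1.231
Degrees of freedom = 2 − 1 = 1; critical value at α = 0.05 is 3.841.
Since 1.231 < 3.841, we fail to reject the null hypothesis — the data are consistent with the 3:1 ratio.

1.231; consistent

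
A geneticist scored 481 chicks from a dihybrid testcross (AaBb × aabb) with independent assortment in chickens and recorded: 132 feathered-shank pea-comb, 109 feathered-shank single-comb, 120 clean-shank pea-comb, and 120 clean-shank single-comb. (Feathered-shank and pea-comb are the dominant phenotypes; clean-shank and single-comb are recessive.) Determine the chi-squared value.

2.202

A dihybrid testcross with independent assortment gives a 1:1:1:1 ratio.
The 1:1:1:1 ratio has 4 parts, so with N = 481 the expected counts are:
  feathered-shank pea-comb: 481 × 1/4 = 120.25
  feathered-shank single-comb: 481 × 1/4 = 120.25
  clean-shank pea-comb: 481 × 1/4 = 120.25
  clean-shank single-comb: 481 × 1/4 = 120.25
χ² = Σ (O − E)² / E
  feathered-shank pea-comb: (132 − 120.25)² / 120.25 = 1.1481
  feathered-shank single-comb: (109 − 120.25)² / 120.25 = 1.0525
  clean-shank pea-comb: (120 − 120.25)² / 120.25 = 0.0005
  clean-shank single-comb: (120 − 120.25)² / 120.25 = 0.0005
χ² = 1.1481 + 1.0525 + 0.0005 + 0.0005 = 2.2016 ≈ 2.202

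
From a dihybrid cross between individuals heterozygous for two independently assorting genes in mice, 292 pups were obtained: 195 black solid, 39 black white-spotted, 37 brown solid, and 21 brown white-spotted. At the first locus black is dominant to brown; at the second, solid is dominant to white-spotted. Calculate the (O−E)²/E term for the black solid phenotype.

5.757

A dihybrid F₂ with independent assortment and complete dominance at both loci gives a 9:3:3:1 phenotypic ratio.
The 9:3:3:1 ratio has 16 parts, so with N = 292 the expected counts are:
  black solid: 292 × 9/16 = 164.25
  black white-spotted: 292 × 3/16 = 54.75
  brown solid: 292 × 3/16 = 54.75
  brown white-spotted: 292 × 1/16 = 18.25
Contribution of black solid: (195 − 164.25)² / 164.25 = 5.7568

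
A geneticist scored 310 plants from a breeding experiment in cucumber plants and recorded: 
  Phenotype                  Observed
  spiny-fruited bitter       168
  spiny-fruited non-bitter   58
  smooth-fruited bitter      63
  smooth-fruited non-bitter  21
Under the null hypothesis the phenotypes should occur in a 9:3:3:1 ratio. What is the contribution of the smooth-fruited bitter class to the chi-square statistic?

The 9:3:3:1 ratio has 16 parts, so with N = 310 the expected counts are:
  spiny-fruited bitter: 310 × 9/16 = 174.375
  spiny-fruited non-bitter: 310 × 3/16 = 58.125
  smooth-fruited bitter: 310 × 3/16 = 58.125
  smooth-fruited non-bitter: 310 × 1/16 = 19.375
Contribution of smooth-fruited bitter: (63 − 58.125)² / 58.125 = 0.4089

0.409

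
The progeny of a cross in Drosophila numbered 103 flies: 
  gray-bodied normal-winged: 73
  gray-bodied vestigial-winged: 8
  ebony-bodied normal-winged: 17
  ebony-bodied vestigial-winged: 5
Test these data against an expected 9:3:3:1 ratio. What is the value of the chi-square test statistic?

Expected counts for N = 103 under a 9:3:3:1 ratio (total parts = 16):
  gray-bodied normal-winged: 103 × 9/16 = 57.9375
  gray-bodied vestigial-winged: 103 × 3/16 = 19.3125
  ebony-bodied normal-winged: 103 × 3/16 = 19.3125
  ebony-bodied vestigial-winged: 103 × 1/16 = 6.4375
χ² = Σ (O − E)² / E
  gray-bodied normal-winged: (73 − 57.9375)² / 57.9375 = 3.9159
  gray-bodied vestigial-winged: (8 − 19.3125)² / 19.3125 = 6.6264
  ebony-bodied normal-winged: (17 − 19.3125)² / 19.3125 = 0.2769
  ebony-bodied vestigial-winged: (5 − 6.4375)² / 6.4375 = 0.3210
χ² = 3.9159 + 6.6264 + 0.2769 + 0.3210 = 11.1402 ≈ 11.140

11.140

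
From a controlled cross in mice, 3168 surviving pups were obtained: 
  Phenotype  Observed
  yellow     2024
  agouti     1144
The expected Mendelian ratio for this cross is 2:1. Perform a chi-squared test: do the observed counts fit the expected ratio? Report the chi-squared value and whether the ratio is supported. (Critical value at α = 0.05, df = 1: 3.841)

Total ratio parts = 3. Expected numbers out of 3168:
  yellow: 3168 × 2/3 = 2112
  agouti: 3168 × 1/3 = 1056
χ² = Σ (O − E)² / E
  yellow: (2024 − 2112)² / 2112 = 3.6667
  agouti: (1144 − 1056)² / 1056 = 7.3333
χ² = 3.6667 + 7.3333 = 11.000
Degrees of freedom = 2 − 1 = 1; critical value at α = 0.05 is 3.841.
Since 11.000 > 3.841, we reject the null hypothesis — the data do not fit the 2:1 ratio.

11.000; not consistent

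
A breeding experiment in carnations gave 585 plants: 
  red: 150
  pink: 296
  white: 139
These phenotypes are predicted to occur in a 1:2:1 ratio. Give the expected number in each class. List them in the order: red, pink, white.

Total ratio parts = 4. Expected numbers out of 585:
  red: 585 × 1/4 = 146.25
  pink: 585 × 2/4 = 292.5
  white: 585 × 1/4 = 146.25

146.25, 292.5, 146.25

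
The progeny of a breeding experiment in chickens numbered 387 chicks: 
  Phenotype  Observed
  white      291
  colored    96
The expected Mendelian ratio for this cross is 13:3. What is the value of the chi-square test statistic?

Under the 13:3 hypothesis (Σ ratio = 16, N = 387):
  white: 387 × 13/16 = 314.4375
  colored: 387 × 3/16 = 72.5625
χ² = Σ (O − E)² / E
  white: (291 − 314.4375)² / 314.4375 = 1.7470
  colored: (96 − 72.5625)² / 72.5625 = 7.5703
χ² = 1.7470 + 7.5703 = 9.3173 ≈ 9.317

9.317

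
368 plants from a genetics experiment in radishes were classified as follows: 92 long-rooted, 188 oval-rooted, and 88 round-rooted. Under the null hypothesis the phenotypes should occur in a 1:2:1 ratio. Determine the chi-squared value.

The 1:2:1 ratio has 4 parts, so with N = 368 the expected counts are:
  long-rooted: 368 × 1/4 = 92
  oval-rooted: 368 × 2/4 = 184
  round-rooted: 368 × 1/4 = 92
χ² = Σ (O − E)² / E
  long-rooted: (92 − 92)² / 92 = 0.0000
  oval-rooted: (188 − 184)² / 184 = 0.0870
  round-rooted: (88 − 92)² / 92 = 0.1739
χ² = 0.0000 + 0.0870 + 0.1739 = 0.2609 ≈ 0.261

0.261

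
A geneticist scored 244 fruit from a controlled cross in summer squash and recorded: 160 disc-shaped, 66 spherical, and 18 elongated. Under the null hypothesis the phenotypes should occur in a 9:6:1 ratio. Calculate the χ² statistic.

11.373

The 9:6:1 ratio has 16 parts, so with N = 244 the expected counts are:
  disc-shaped: 244 × 9/16 = 137.25
  spherical: 244 × 6/16 = 91.5
  elongated: 244 × 1/16 = 15.25
χ² = Σ (O − E)² / E
  disc-shaped: (160 − 137.25)² / 137.25 = 3.7709
  spherical: (66 − 91.5)² / 91.5 = 7.1066
  elongated: (18 − 15.25)² / 15.25 = 0.4959
χ² = 3.7709 + 7.1066 + 0.4959 = 11.3734 ≈ 11.373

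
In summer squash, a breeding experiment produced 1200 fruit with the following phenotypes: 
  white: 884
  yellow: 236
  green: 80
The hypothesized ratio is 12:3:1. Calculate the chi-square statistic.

1.156

Total ratio parts = 16. Expected numbers out of 1200:
  white: 1200 × 12/16 = 900
  yellow: 1200 × 3/16 = 225
  green: 1200 × 1/16 = 75
χ² = Σ (O − E)² / E
  white: (884 − 900)² / 900 = 0.2844
  yellow: (236 − 225)² / 225 = 0.5378
  green: (80 − 75)² / 75 = 0.3333
χ² = 0.2844 + 0.5378 + 0.3333 = 1.1555 ≈ 1.156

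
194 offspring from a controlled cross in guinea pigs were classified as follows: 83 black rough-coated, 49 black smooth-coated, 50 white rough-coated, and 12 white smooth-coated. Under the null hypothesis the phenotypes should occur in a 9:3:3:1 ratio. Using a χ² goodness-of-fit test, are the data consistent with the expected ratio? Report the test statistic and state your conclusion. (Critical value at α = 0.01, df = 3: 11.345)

15.741; not consistent

The 9:3:3:1 ratio has 16 parts, so with N = 194 the expected counts are:
  black rough-coated: 194 × 9/16 = 109.125
  black smooth-coated: 194 × 3/16 = 36.375
  white rough-coated: 194 × 3/16 = 36.375
  white smooth-coated: 194 × 1/16 = 12.125
χ² = Σ (O − E)² / E
  black rough-coated: (83 − 109.125)² / 109.125 = 6.2544
  black smooth-coated: (49 − 36.375)² / 36.375 = 4.3819
  white rough-coated: (50 − 36.375)² / 36.375 = 5.1035
  white smooth-coated: (12 − 12.125)² / 12.125 = 0.0013
χ² = 6.2544 + 4.3819 + 5.1035 + 0.0013 = 15.7411 ≈ 15.741
Degrees of freedom = 4 − 1 = 3; critical value at α = 0.01 is 11.345.
Since 15.741 > 11.345, we reject the null hypothesis — the data do not fit the 9:3:3:1 ratio.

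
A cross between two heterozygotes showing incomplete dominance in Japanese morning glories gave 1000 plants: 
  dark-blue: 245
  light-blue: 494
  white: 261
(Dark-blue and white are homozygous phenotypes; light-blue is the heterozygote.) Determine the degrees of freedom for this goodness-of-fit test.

With incomplete dominance, a heterozygote × heterozygote cross gives a 1:2:1 phenotypic ratio.
A goodness-of-fit test with 3 phenotype classes has df = 3 − 1 = 2.

2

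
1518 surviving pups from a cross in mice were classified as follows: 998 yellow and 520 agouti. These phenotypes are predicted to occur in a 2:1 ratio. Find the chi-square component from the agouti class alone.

The 2:1 ratio has 3 parts, so with N = 1518 the expected counts are:
  yellow: 1518 × 2/3 = 1012
  agouti: 1518 × 1/3 = 506
Contribution of agouti: (520 − 506)² / 506 = 0.3874

0.387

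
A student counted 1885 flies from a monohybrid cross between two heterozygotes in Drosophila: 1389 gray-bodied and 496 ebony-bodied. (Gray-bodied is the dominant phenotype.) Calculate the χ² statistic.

For a monohybrid cross between heterozygotes with complete dominance, the expected phenotypic ratio is 3:1.
Total ratio parts = 4. Expected numbers out of 1885:
  gray-bodied: 1885 × 3/4 = 1413.75
  ebony-bodied: 1885 × 1/4 = 471.25
χ² = Σ (O − E)² / E
  gray-bodied: (1389 − 1413.75)² / 1413.75 = 0.4333
  ebony-bodied: (496 − 471.25)² / 471.25 = 1.2999
χ² = 0.4333 + 1.2999 = 1.7332 ≈ 1.733

1.733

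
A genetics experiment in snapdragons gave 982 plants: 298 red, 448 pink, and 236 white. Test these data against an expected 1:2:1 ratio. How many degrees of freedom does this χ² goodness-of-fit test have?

2

A goodness-of-fit test with 3 phenotype classes has df = 3 − 1 = 2.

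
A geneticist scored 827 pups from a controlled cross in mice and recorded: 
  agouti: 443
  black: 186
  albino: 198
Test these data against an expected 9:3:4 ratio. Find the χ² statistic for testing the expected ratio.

Total ratio parts = 16. Expected numbers out of 827:
  agouti: 827 × 9/16 = 465.1875
  black: 827 × 3/16 = 155.0625
  albino: 827 × 4/16 = 206.75
χ² = Σ (O − E)² / E
  agouti: (443 − 465.1875)² / 465.1875 = 1.0583
  black: (186 − 155.0625)² / 155.0625 = 6.1725
  albino: (198 − 206.75)² / 206.75 = 0.3703
χ² = 1.0583 + 6.1725 + 0.3703 = 7.6011 ≈ 7.601

7.601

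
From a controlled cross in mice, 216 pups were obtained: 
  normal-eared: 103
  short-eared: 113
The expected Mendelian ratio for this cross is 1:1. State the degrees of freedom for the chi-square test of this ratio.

A goodness-of-fit test with 2 phenotype classes has df = 2 − 1 = 1.

1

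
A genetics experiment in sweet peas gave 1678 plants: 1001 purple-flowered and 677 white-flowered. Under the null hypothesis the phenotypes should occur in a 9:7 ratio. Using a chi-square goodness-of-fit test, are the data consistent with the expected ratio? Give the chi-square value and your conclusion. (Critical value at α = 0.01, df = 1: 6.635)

7.902; not consistent

Total ratio parts = 16. Expected numbers out of 1678:
  purple-flowered: 1678 × 9/16 = 943.875
  white-flowered: 1678 × 7/16 = 734.125
χ² = Σ (O − E)² / E
  purple-flowered: (1001 − 943.875)² / 943.875 = 3.4573
  white-flowered: (677 − 734.125)² / 734.125 = 4.4451
χ² = 3.4573 + 4.4451 = 7.9024 ≈ 7.902
Degrees of freedom = 2 − 1 = 1; critical value at α = 0.01 is 6.635.
Since 7.902 > 6.635, we reject the null hypothesis — the data do not fit the 9:7 ratio.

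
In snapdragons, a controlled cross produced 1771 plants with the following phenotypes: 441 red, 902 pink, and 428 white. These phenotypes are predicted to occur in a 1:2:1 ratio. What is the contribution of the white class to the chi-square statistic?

0.491

Total ratio parts = 4. Expected numbers out of 1771:
  red: 1771 × 1/4 = 442.75
  pink: 1771 × 2/4 = 885.5
  white: 1771 × 1/4 = 442.75
Contribution of white: (428 − 442.75)² / 442.75 = 0.4914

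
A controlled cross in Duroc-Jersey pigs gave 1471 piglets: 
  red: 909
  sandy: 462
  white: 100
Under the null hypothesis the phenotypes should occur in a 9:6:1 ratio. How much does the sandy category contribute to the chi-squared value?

14.562

Total ratio parts = 16. Expected numbers out of 1471:
  red: 1471 × 9/16 = 827.4375
  sandy: 1471 × 6/16 = 551.625
  white: 1471 × 1/16 = 91.9375
Contribution of sandy: (462 − 551.625)² / 551.625 = 14.5618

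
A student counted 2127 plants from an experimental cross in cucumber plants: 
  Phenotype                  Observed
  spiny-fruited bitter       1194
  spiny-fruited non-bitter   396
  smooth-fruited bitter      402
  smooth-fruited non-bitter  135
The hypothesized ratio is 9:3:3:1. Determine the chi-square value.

0.082

The 9:3:3:1 ratio has 16 parts, so with N = 2127 the expected counts are:
  spiny-fruited bitter: 2127 × 9/16 = 1196.4375
  spiny-fruited non-bitter: 2127 × 3/16 = 398.8125
  smooth-fruited bitter: 2127 × 3/16 = 398.8125
  smooth-fruited non-bitter: 2127 × 1/16 = 132.9375
χ² = Σ (O − E)² / E
  spiny-fruited bitter: (1194 − 1196.4375)² / 1196.4375 = 0.0050
  spiny-fruited non-bitter: (396 − 398.8125)² / 398.8125 = 0.0198
  smooth-fruited bitter: (402 − 398.8125)² / 398.8125 = 0.0255
  smooth-fruited non-bitter: (135 − 132.9375)² / 132.9375 = 0.0320
χ² = 0.0050 + 0.0198 + 0.0255 + 0.0320 = 0.0823 ≈ 0.082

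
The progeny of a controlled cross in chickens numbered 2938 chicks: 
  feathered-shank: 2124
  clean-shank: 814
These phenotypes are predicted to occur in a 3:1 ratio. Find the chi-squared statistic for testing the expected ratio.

The 3:1 ratio has 4 parts, so with N = 2938 the expected counts are:
  feathered-shank: 2938 × 3/4 = 2203.5
  clean-shank: 2938 × 1/4 = 734.5
χ² = Σ (O − E)² / E
  feathered-shank: (2124 − 2203.5)² / 2203.5 = 2.8683
  clean-shank: (814 − 734.5)² / 734.5 = 8.6048
χ² = 2.8683 + 8.6048 = 11.4731 ≈ 11.473

11.473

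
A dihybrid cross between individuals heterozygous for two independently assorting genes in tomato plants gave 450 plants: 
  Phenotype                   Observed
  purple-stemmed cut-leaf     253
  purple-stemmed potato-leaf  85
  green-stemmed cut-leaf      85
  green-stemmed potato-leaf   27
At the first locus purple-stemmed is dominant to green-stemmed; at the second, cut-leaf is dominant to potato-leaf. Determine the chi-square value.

0.054

A dihybrid F₂ with independent assortment and complete dominance at both loci gives a 9:3:3:1 phenotypic ratio.
Under the 9:3:3:1 hypothesis (Σ ratio = 16, N = 450):
  purple-stemmed cut-leaf: 450 × 9/16 = 253.125
  purple-stemmed potato-leaf: 450 × 3/16 = 84.375
  green-stemmed cut-leaf: 450 × 3/16 = 84.375
  green-stemmed potato-leaf: 450 × 1/16 = 28.125
χ² = Σ (O − E)² / E
  purple-stemmed cut-leaf: (253 − 253.125)² / 253.125 = 0.0001
  purple-stemmed potato-leaf: (85 − 84.375)² / 84.375 = 0.0046
  green-stemmed cut-leaf: (85 − 84.375)² / 84.375 = 0.0046
  green-stemmed potato-leaf: (27 − 28.125)² / 28.125 = 0.0450
χ² = 0.0001 + 0.0046 + 0.0046 + 0.0450 = 0.0543 ≈ 0.054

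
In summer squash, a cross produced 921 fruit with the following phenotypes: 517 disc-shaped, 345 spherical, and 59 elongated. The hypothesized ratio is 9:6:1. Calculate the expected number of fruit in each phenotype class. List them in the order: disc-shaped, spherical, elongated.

518.0625, 345.375, 57.5625

Total ratio parts = 16. Expected numbers out of 921:
  disc-shaped: 921 × 9/16 = 518.0625
  spherical: 921 × 6/16 = 345.375
  elongated: 921 × 1/16 = 57.5625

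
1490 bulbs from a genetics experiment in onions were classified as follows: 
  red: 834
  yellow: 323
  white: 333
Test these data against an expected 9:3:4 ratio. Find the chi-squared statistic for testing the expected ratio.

Total ratio parts = 16. Expected numbers out of 1490:
  red: 1490 × 9/16 = 838.125
  yellow: 1490 × 3/16 = 279.375
  white: 1490 × 4/16 = 372.5
χ² = Σ (O − E)² / E
  red: (834 − 838.125)² / 838.125 = 0.0203
  yellow: (323 − 279.375)² / 279.375 = 6.8121
  white: (333 − 372.5)² / 372.5 = 4.1886
χ² = 0.0203 + 6.8121 + 4.1886 = 11.021

11.021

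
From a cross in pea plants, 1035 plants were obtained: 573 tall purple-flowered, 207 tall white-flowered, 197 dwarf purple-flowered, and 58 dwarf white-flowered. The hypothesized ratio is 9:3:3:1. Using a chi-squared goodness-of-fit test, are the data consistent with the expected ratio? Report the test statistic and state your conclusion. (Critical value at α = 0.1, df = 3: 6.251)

1.743; consistent

Expected counts for N = 1035 under a 9:3:3:1 ratio (total parts = 16):
  tall purple-flowered: 1035 × 9/16 = 582.1875
  tall white-flowered: 1035 × 3/16 = 194.0625
  dwarf purple-flowered: 1035 × 3/16 = 194.0625
  dwarf white-flowered: 1035 × 1/16 = 64.6875
χ² = Σ (O − E)² / E
  tall purple-flowered: (573 − 582.1875)² / 582.1875 = 0.1450
  tall white-flowered: (207 − 194.0625)² / 194.0625 = 0.8625
  dwarf purple-flowered: (197 − 194.0625)² / 194.0625 = 0.0445
  dwarf white-flowered: (58 − 64.6875)² / 64.6875 = 0.6914
χ² = 0.1450 + 0.8625 + 0.0445 + 0.6914 = 1.7434 ≈ 1.743
Degrees of freedom = 4 − 1 = 3; critical value at α = 0.1 is 6.251.
Since 1.743 < 6.251, we fail to reject the null hypothesis — the data are consistent with the 9:3:3:1 ratio.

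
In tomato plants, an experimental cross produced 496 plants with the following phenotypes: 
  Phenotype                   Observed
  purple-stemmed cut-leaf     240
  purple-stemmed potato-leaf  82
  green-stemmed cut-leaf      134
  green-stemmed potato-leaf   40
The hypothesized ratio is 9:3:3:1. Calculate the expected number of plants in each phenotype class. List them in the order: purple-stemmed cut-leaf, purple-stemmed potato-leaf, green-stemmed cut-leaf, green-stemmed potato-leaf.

The 9:3:3:1 ratio has 16 parts, so with N = 496 the expected counts are:
  purple-stemmed cut-leaf: 496 × 9/16 = 279
  purple-stemmed potato-leaf: 496 × 3/16 = 93
  green-stemmed cut-leaf: 496 × 3/16 = 93
  green-stemmed potato-leaf: 496 × 1/16 = 31

279, 93, 93, 31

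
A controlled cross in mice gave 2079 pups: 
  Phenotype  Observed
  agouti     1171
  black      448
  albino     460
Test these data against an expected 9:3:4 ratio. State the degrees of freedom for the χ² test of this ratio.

A goodness-of-fit test with 3 phenotype classes has df = 3 − 1 = 2.

2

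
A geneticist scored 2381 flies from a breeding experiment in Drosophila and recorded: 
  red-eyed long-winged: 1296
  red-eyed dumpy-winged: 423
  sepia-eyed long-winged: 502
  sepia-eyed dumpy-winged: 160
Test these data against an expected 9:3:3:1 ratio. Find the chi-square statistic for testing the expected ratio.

The 9:3:3:1 ratio has 16 parts, so with N = 2381 the expected counts are:
  red-eyed long-winged: 2381 × 9/16 = 1339.3125
  red-eyed dumpy-winged: 2381 × 3/16 = 446.4375
  sepia-eyed long-winged: 2381 × 3/16 = 446.4375
  sepia-eyed dumpy-winged: 2381 × 1/16 = 148.8125
χ² = Σ (O − E)² / E
  red-eyed long-winged: (1296 − 1339.3125)² / 1339.3125 = 1.4007
  red-eyed dumpy-winged: (423 − 446.4375)² / 446.4375 = 1.2304
  sepia-eyed long-winged: (502 − 446.4375)² / 446.4375 = 6.9152
  sepia-eyed dumpy-winged: (160 − 148.8125)² / 148.8125 = 0.8411
χ² = 1.4007 + 1.2304 + 6.9152 + 0.8411 = 10.3874 ≈ 10.387

10.387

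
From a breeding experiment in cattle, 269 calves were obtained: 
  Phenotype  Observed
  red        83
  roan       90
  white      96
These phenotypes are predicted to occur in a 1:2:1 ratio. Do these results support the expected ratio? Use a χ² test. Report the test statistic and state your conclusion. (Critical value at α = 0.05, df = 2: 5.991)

Total ratio parts = 4. Expected numbers out of 269:
  red: 269 × 1/4 = 67.25
  roan: 269 × 2/4 = 134.5
  white: 269 × 1/4 = 67.25
χ² = Σ (O − E)² / E
  red: (83 − 67.25)² / 67.25 = 3.6887
  roan: (90 − 134.5)² / 134.5 = 14.7230
  white: (96 − 67.25)² / 67.25 = 12.2909
χ² = 3.6887 + 14.7230 + 12.2909 = 30.7026 ≈ 30.703
Degrees of freedom = 3 − 1 = 2; critical value at α = 0.05 is 5.991.
Since 30.703 > 5.991, we reject the null hypothesis — the data do not fit the 1:2:1 ratio.

30.703; not consistent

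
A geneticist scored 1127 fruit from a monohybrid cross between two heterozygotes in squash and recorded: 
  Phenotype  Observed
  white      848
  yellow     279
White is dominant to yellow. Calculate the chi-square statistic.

For a monohybrid cross between heterozygotes with complete dominance, the expected phenotypic ratio is 3:1.
Expected counts for N = 1127 under a 3:1 ratio (total parts = 4):
  white: 1127 × 3/4 = 845.25
  yellow: 1127 × 1/4 = 281.75
χ² = Σ (O − E)² / E
  white: (848 − 845.25)² / 845.25 = 0.0089
  yellow: (279 − 281.75)² / 281.75 = 0.0268
χ² = 0.0089 + 0.0268 = 0.0357 ≈ 0.036

0.036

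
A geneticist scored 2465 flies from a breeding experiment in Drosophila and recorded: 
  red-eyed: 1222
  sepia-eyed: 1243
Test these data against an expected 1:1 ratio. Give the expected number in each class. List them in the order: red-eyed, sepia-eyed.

1232.5, 1232.5

Expected counts for N = 2465 under a 1:1 ratio (total parts = 2):
  red-eyed: 2465 × 1/2 = 1232.5
  sepia-eyed: 2465 × 1/2 = 1232.5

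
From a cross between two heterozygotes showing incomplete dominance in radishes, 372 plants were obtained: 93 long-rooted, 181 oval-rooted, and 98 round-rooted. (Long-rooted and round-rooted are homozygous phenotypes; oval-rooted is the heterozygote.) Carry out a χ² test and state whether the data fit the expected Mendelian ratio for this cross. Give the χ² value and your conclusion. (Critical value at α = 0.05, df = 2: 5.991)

0.403; consistent

With incomplete dominance, a heterozygote × heterozygote cross gives a 1:2:1 phenotypic ratio.
Total ratio parts = 4. Expected numbers out of 372:
  long-rooted: 372 × 1/4 = 93
  oval-rooted: 372 × 2/4 = 186
  round-rooted: 372 × 1/4 = 93
χ² = Σ (O − E)² / E
  long-rooted: (93 − 93)² / 93 = 0.0000
  oval-rooted: (181 − 186)² / 186 = 0.1344
  round-rooted: (98 − 93)² / 93 = 0.2688
χ² = 0.0000 + 0.1344 + 0.2688 = 0.4032 ≈ 0.403
Degrees of freedom = 3 − 1 = 2; critical value at α = 0.05 is 5.991.
Since 0.403 < 5.991, we fail to reject the null hypothesis — the data are consistent with the 1:2:1 ratio.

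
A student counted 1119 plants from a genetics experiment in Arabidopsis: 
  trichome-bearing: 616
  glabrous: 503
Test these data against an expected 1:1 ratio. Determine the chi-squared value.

Total ratio parts = 2. Expected numbers out of 1119:
  trichome-bearing: 1119 × 1/2 = 559.5
  glabrous: 1119 × 1/2 = 559.5
χ² = Σ (O − E)² / E
  trichome-bearing: (616 − 559.5)² / 559.5 = 5.7055
  glabrous: (503 − 559.5)² / 559.5 = 5.7055
χ² = 5.7055 + 5.7055 = 11.411

11.411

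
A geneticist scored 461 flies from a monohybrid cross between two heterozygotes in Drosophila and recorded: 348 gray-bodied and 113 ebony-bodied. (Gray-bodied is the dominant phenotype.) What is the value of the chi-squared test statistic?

For a monohybrid cross between heterozygotes with complete dominance, the expected phenotypic ratio is 3:1.
Under the 3:1 hypothesis (Σ ratio = 4, N = 461):
  gray-bodied: 461 × 3/4 = 345.75
  ebony-bodied: 461 × 1/4 = 115.25
χ² = Σ (O − E)² / E
  gray-bodied: (348 − 345.75)² / 345.75 = 0.0146
  ebony-bodied: (113 − 115.25)² / 115.25 = 0.0439
χ² = 0.0146 + 0.0439 = 0.0585 ≈ 0.059

0.059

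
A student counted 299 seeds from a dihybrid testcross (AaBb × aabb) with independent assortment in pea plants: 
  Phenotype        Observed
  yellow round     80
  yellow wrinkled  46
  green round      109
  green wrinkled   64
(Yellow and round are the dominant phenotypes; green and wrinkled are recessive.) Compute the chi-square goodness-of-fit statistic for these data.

A dihybrid testcross with independent assortment gives a 1:1:1:1 ratio.
Expected counts for N = 299 under a 1:1:1:1 ratio (total parts = 4):
  yellow round: 299 × 1/4 = 74.75
  yellow wrinkled: 299 × 1/4 = 74.75
  green round: 299 × 1/4 = 74.75
  green wrinkled: 299 × 1/4 = 74.75
χ² = Σ (O − E)² / E
  yellow round: (80 − 74.75)² / 74.75 = 0.3687
  yellow wrinkled: (46 − 74.75)² / 74.75 = 11.0577
  green round: (109 − 74.75)² / 74.75 = 15.6931
  green wrinkled: (64 − 74.75)² / 74.75 = 1.5460
χ² = 0.3687 + 11.0577 + 15.6931 + 1.5460 = 28.6655 ≈ 28.666

28.666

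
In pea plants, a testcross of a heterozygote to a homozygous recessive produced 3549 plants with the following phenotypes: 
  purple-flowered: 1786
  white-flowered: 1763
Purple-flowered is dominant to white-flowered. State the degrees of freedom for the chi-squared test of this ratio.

A testcross of a heterozygote (Aa × aa) gives a 1:1 phenotypic ratio.
A goodness-of-fit test with 2 phenotype classes has df = 2 − 1 = 1.

1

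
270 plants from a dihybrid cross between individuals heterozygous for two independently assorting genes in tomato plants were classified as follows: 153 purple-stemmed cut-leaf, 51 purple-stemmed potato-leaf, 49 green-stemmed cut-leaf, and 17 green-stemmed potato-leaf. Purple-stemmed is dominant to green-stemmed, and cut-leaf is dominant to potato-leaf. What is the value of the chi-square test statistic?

A dihybrid F₂ with independent assortment and complete dominance at both loci gives a 9:3:3:1 phenotypic ratio.
Under the 9:3:3:1 hypothesis (Σ ratio = 16, N = 270):
  purple-stemmed cut-leaf: 270 × 9/16 = 151.875
  purple-stemmed potato-leaf: 270 × 3/16 = 50.625
  green-stemmed cut-leaf: 270 × 3/16 = 50.625
  green-stemmed potato-leaf: 270 × 1/16 = 16.875
χ² = Σ (O − E)² / E
  purple-stemmed cut-leaf: (153 − 151.875)² / 151.875 = 0.0083
  purple-stemmed potato-leaf: (51 − 50.625)² / 50.625 = 0.0028
  green-stemmed cut-leaf: (49 − 50.625)² / 50.625 = 0.0522
  green-stemmed potato-leaf: (17 − 16.875)² / 16.875 = 0.0009
χ² = 0.0083 + 0.0028 + 0.0522 + 0.0009 = 0.0642 ≈ 0.064

0.064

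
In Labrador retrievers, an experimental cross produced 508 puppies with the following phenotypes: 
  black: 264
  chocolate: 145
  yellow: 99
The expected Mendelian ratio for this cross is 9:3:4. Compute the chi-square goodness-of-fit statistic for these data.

33.814

Expected counts for N = 508 under a 9:3:4 ratio (total parts = 16):
  black: 508 × 9/16 = 285.75
  chocolate: 508 × 3/16 = 95.25
  yellow: 508 × 4/16 = 127
χ² = Σ (O − E)² / E
  black: (264 − 285.75)² / 285.75 = 1.6555
  chocolate: (145 − 95.25)² / 95.25 = 25.9849
  yellow: (99 − 127)² / 127 = 6.1732
χ² = 1.6555 + 25.9849 + 6.1732 = 33.8136 ≈ 33.814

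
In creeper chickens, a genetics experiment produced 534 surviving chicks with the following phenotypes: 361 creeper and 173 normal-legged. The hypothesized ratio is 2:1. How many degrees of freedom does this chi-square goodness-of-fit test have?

A goodness-of-fit test with 2 phenotype classes has df = 2 − 1 = 1.

1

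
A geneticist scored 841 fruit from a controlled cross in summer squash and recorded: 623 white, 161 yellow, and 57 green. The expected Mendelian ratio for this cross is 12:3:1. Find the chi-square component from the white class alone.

Total ratio parts = 16. Expected numbers out of 841:
  white: 841 × 12/16 = 630.75
  yellow: 841 × 3/16 = 157.6875
  green: 841 × 1/16 = 52.5625
Contribution of white: (623 − 630.75)² / 630.75 = 0.0952

0.095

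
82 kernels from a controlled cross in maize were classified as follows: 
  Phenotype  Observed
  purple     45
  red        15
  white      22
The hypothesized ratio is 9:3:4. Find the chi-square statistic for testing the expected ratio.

The 9:3:4 ratio has 16 parts, so with N = 82 the expected counts are:
  purple: 82 × 9/16 = 46.125
  red: 82 × 3/16 = 15.375
  white: 82 × 4/16 = 20.5
χ² = Σ (O − E)² / E
  purple: (45 − 46.125)² / 46.125 = 0.0274
  red: (15 − 15.375)² / 15.375 = 0.0091
  white: (22 − 20.5)² / 20.5 = 0.1098
χ² = 0.0274 + 0.0091 + 0.1098 = 0.1463 ≈ 0.146

0.146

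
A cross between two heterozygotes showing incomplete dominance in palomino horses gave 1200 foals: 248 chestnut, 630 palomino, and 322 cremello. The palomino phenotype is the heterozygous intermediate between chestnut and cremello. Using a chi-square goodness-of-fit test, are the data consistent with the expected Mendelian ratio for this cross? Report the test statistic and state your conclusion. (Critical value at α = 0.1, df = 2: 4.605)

12.127; not consistent

With incomplete dominance, a heterozygote × heterozygote cross gives a 1:2:1 phenotypic ratio.
Under the 1:2:1 hypothesis (Σ ratio = 4, N = 1200):
  chestnut: 1200 × 1/4 = 300
  palomino: 1200 × 2/4 = 600
  cremello: 1200 × 1/4 = 300
χ² = Σ (O − E)² / E
  chestnut: (248 − 300)² / 300 = 9.0133
  palomino: (630 − 600)² / 600 = 1.5000
  cremello: (322 − 300)² / 300 = 1.6133
χ² = 9.0133 + 1.5000 + 1.6133 = 12.1266 ≈ 12.127
Degrees of freedom = 3 − 1 = 2; critical value at α = 0.1 is 4.605.
Since 12.127 > 4.605, we reject the null hypothesis — the data do not fit the 1:2:1 ratio.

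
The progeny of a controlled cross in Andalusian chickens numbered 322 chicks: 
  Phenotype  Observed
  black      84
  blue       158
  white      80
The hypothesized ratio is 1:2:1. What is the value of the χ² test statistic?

0.211

Under the 1:2:1 hypothesis (Σ ratio = 4, N = 322):
  black: 322 × 1/4 = 80.5
  blue: 322 × 2/4 = 161
  white: 322 × 1/4 = 80.5
χ² = Σ (O − E)² / E
  black: (84 − 80.5)² / 80.5 = 0.1522
  blue: (158 − 161)² / 161 = 0.0559
  white: (80 − 80.5)² / 80.5 = 0.0031
χ² = 0.1522 + 0.0559 + 0.0031 = 0.2112 ≈ 0.211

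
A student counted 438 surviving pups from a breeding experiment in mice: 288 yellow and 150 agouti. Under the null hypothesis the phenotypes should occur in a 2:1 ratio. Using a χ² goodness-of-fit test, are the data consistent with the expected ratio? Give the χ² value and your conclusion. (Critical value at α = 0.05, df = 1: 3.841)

0.164; consistent

The 2:1 ratio has 3 parts, so with N = 438 the expected counts are:
  yellow: 438 × 2/3 = 292
  agouti: 438 × 1/3 = 146
χ² = Σ (O − E)² / E
  yellow: (288 − 292)² / 292 = 0.0548
  agouti: (150 − 146)² / 146 = 0.1096
χ² = 0.0548 + 0.1096 = 0.1644 ≈ 0.164
Degrees of freedom = 2 − 1 = 1; critical value at α = 0.05 is 3.841.
Since 0.164 < 3.841, we fail to reject the null hypothesis — the data are consistent with the 2:1 ratio.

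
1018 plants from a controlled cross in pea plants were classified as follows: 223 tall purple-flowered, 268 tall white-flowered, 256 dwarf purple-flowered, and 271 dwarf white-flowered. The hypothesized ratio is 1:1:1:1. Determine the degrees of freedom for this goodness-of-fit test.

3

A goodness-of-fit test with 4 phenotype classes has df = 4 − 1 = 3.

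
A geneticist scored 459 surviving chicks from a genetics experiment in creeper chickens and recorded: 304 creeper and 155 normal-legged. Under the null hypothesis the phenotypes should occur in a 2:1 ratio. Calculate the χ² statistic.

The 2:1 ratio has 3 parts, so with N = 459 the expected counts are:
  creeper: 459 × 2/3 = 306
  normal-legged: 459 × 1/3 = 153
χ² = Σ (O − E)² / E
  creeper: (304 − 306)² / 306 = 0.0131
  normal-legged: (155 − 153)² / 153 = 0.0261
χ² = 0.0131 + 0.0261 = 0.0392 ≈ 0.039

0.039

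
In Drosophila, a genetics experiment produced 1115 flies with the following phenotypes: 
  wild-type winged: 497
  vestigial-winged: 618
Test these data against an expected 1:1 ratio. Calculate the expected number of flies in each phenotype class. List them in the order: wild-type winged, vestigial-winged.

557.5, 557.5

Under the 1:1 hypothesis (Σ ratio = 2, N = 1115):
  wild-type winged: 1115 × 1/2 = 557.5
  vestigial-winged: 1115 × 1/2 = 557.5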